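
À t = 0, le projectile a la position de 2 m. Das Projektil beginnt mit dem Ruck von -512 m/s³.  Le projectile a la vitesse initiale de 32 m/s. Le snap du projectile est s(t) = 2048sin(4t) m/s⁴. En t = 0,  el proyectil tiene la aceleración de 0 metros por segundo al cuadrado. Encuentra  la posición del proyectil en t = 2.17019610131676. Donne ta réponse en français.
En partant du snap s(t) = 2048·sin(4·t), nous prenons 4 intégrales. En intégrant le snap et en utilisant la condition initiale j(0) = -512, nous obtenons j(t) = -512·cos(4·t). En intégrant le jerk et en utilisant la condition initiale a(0) = 0, nous obtenons a(t) = -128·sin(4·t). La primitive de l'accélération est la vitesse. En utilisant v(0) = 32, nous obtenons v(t) = 32·cos(4·t). En intégrant la vitesse et en utilisant la condition initiale x(0) = 2, nous obtenons x(t) = 8·sin(4·t) + 2. En utilisant x(t) = 8·sin(4·t) + 2 et en substituant t = 2.17019610131676, nous trouvons x = 7.41785313629458.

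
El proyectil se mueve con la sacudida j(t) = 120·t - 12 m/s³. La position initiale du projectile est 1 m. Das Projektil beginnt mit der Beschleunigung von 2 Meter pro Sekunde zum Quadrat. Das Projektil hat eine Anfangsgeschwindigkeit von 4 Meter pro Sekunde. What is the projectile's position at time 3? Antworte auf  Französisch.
En partant du jerk j(t) = 120·t - 12, nous prenons 3 intégrales. En intégrant le jerk et en utilisant la condition initiale a(0) = 2, nous obtenons a(t) = 60·t^2 - 12·t + 2. L'intégrale de l'accélération est la vitesse. En utilisant v(0) = 4, nous obtenons v(t) = 20·t^3 - 6·t^2 + 2·t + 4. La primitive de la vitesse est la position. En utilisant x(0) = 1, nous obtenons x(t) = 5·t^4 - 2·t^3 + t^2 + 4·t + 1. Nous avons la position x(t) = 5·t^4 - 2·t^3 + t^2 + 4·t + 1. En substituant t = 3: x(3) = 373.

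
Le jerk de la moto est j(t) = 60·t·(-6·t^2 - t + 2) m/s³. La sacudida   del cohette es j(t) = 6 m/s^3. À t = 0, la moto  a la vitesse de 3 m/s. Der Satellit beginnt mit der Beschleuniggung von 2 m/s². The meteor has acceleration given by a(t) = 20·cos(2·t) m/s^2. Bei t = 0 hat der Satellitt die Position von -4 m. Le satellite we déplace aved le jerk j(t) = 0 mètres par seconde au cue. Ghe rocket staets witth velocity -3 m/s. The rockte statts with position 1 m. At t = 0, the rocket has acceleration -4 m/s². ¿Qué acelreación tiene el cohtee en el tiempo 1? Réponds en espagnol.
Necesitamos integrar nuestra ecuación de la sacudida j(t) = 6 1 vez. La antiderivada de la sacudida es la aceleración. Usando a(0) = -4, obtenemos a(t) = 6·t - 4. Tenemos la aceleración a(t) = 6·t - 4. Sustituyendo t = 1: a(1) = 2.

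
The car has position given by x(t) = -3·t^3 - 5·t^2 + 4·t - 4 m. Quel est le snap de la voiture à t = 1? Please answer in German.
Um dies zu lösen, müssen wir 4 Ableitungen unserer Gleichung für die Position x(t) = -3·t^3 - 5·t^2 + 4·t - 4 nehmen. Durch Ableiten von der Position erhalten wir die Geschwindigkeit: v(t) = -9·t^2 - 10·t + 4. Die Ableitung von der Geschwindigkeit ergibt die Beschleunigung: a(t) = -18·t - 10. Die Ableitung von der Beschleunigung ergibt den Ruck: j(t) = -18. Durch Ableiten von dem Ruck erhalten wir den Snap: s(t) = 0. Wir haben den Snap s(t) = 0. Durch Einsetzen von t = 1: s(1) = 0.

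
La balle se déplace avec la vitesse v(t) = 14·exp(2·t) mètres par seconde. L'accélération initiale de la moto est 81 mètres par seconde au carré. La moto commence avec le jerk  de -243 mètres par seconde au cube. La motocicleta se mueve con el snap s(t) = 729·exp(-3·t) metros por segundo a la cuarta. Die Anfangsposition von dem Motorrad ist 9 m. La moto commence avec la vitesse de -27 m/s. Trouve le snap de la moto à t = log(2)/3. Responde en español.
De la ecuación del snap s(t) = 729·exp(-3·t), sustituimos t = log(2)/3 para obtener s = 729/2.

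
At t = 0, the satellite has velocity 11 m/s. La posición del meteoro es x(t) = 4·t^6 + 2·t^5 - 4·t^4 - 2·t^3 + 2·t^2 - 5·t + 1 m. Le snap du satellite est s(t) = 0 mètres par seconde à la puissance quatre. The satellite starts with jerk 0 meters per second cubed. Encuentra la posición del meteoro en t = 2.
De la ecuación de la posición x(t) = 4·t^6 + 2·t^5 - 4·t^4 - 2·t^3 + 2·t^2 - 5·t + 1, sustituimos t = 2 para obtener x = 239.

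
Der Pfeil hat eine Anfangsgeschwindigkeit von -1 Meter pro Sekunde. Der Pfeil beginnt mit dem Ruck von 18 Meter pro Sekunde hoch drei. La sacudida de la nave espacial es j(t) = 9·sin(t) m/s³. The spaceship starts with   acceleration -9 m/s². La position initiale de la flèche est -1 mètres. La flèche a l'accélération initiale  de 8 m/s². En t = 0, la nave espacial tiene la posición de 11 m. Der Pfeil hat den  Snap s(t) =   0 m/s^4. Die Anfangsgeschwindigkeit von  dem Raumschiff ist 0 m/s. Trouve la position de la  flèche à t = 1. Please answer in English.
To find the answer, we compute 4 antiderivatives of s(t) = 0. The antiderivative of snap is jerk. Using j(0) = 18, we get j(t) = 18. Taking ∫j(t)dt and applying a(0) = 8, we find a(t) = 18·t + 8. Finding the integral of a(t) and using v(0) = -1: v(t) = 9·t^2 + 8·t - 1. The integral of velocity is position. Using x(0) = -1, we get x(t) = 3·t^3 + 4·t^2 - t - 1. Using x(t) = 3·t^3 + 4·t^2 - t - 1 and substituting t = 1, we find x = 5.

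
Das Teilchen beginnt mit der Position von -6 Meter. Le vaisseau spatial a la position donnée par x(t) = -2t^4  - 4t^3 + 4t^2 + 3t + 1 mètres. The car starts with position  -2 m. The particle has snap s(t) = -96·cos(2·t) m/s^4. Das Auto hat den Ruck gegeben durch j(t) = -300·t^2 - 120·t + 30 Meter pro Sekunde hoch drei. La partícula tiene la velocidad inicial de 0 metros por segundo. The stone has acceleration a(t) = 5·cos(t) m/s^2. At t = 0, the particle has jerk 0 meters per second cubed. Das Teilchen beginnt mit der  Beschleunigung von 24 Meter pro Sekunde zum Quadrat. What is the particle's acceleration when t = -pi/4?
To find the answer, we compute 2 antiderivatives of s(t) = -96·cos(2·t). Taking ∫s(t)dt and applying j(0) = 0, we find j(t) = -48·sin(2·t). The integral of jerk is acceleration. Using a(0) = 24, we get a(t) = 24·cos(2·t). From the given acceleration equation a(t) = 24·cos(2·t), we substitute t = -pi/4 to get a = 0.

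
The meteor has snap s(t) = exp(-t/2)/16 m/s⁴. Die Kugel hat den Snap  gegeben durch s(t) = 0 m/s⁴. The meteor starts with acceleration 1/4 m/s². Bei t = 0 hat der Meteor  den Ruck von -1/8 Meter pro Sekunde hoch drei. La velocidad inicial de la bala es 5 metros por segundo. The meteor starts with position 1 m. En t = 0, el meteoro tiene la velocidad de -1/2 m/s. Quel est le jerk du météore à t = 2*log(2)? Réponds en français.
Nous devons intégrer notre équation du snap s(t) = exp(-t/2)/16 1 fois. La primitive du snap est le jerk. En utilisant j(0) = -1/8, nous obtenons j(t) = -exp(-t/2)/8. De l'équation du jerk j(t) = -exp(-t/2)/8, nous substituons t = 2*log(2) pour obtenir j = -1/16.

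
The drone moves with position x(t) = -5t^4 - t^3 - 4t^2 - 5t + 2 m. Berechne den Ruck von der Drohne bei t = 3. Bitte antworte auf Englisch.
Starting from position x(t) = -5·t^4 - t^3 - 4·t^2 - 5·t + 2, we take 3 derivatives. The derivative of position gives velocity: v(t) = -20·t^3 - 3·t^2 - 8·t - 5. Taking d/dt of v(t), we find a(t) = -60·t^2 - 6·t - 8. Differentiating acceleration, we get jerk: j(t) = -120·t - 6. We have jerk j(t) = -120·t - 6. Substituting t = 3: j(3) = -366.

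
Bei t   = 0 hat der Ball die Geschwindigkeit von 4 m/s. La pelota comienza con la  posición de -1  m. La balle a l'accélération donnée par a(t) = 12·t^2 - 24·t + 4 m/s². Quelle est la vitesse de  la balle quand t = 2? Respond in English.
We need to integrate our acceleration equation a(t) = 12·t^2 - 24·t + 4 1 time. Taking ∫a(t)dt and applying v(0) = 4, we find v(t) = 4·t^3 - 12·t^2 + 4·t + 4. We have velocity v(t) = 4·t^3 - 12·t^2 + 4·t + 4. Substituting t = 2: v(2) = -4.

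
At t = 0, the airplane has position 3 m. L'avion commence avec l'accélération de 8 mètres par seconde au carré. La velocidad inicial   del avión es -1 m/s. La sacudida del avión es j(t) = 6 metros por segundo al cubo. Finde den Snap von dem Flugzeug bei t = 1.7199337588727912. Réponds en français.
En partant du jerk j(t) = 6, nous prenons 1 dérivée. En prenant d/dt de j(t), nous trouvons s(t) = 0. Nous avons le snap s(t) = 0. En substituant t = 1.7199337588727912: s(1.7199337588727912) = 0.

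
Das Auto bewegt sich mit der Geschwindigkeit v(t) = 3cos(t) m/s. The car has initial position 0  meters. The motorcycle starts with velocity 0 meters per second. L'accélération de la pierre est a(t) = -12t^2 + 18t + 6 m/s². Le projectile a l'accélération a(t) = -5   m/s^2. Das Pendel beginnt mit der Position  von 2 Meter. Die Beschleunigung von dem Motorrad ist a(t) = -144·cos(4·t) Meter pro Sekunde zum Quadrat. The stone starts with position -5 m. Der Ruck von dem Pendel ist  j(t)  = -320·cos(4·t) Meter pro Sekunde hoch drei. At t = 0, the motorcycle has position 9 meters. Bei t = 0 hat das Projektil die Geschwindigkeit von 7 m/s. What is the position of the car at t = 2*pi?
Starting from velocity v(t) = 3·cos(t), we take 1 antiderivative. The antiderivative of velocity is position. Using x(0) = 0, we get x(t) = 3·sin(t). We have position x(t) = 3·sin(t). Substituting t = 2*pi: x(2*pi) = 0.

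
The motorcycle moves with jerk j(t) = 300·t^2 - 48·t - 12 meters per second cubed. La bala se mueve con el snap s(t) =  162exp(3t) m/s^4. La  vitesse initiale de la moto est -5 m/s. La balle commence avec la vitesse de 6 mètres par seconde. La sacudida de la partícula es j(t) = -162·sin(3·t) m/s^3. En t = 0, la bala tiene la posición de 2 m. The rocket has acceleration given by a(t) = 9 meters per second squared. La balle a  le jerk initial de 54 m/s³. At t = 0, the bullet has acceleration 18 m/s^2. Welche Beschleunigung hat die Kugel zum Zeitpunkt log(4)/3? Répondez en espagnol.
Para resolver esto, necesitamos tomar 2 antiderivadas de nuestra ecuación del snap s(t) = 162·exp(3·t). Integrando el snap y usando la condición inicial j(0) = 54, obtenemos j(t) = 54·exp(3·t). Integrando la sacudida y usando la condición inicial a(0) = 18, obtenemos a(t) = 18·exp(3·t). Usando a(t) = 18·exp(3·t) y sustituyendo t = log(4)/3, encontramos a = 72.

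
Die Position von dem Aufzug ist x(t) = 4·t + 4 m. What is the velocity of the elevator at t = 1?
We must differentiate our position equation x(t) = 4·t + 4 1 time. The derivative of position gives velocity: v(t) = 4. We have velocity v(t) = 4. Substituting t = 1: v(1) = 4.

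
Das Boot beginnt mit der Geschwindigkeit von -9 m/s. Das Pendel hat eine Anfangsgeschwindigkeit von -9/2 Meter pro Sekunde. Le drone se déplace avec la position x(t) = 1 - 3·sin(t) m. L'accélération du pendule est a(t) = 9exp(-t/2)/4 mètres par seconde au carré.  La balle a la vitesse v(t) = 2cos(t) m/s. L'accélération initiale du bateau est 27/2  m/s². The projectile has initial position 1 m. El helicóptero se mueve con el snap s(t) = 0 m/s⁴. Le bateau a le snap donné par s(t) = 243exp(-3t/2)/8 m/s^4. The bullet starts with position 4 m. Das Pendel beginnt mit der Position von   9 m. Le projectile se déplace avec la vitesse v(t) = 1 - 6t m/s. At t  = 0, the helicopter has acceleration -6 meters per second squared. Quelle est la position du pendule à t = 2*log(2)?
Nous devons trouver la primitive de notre équation de l'accélération a(t) = 9·exp(-t/2)/4 2 fois. La primitive de l'accélération est la vitesse. En utilisant v(0) = -9/2, nous obtenons v(t) = -9·exp(-t/2)/2. La primitive de la vitesse est la position. En utilisant x(0) = 9, nous obtenons x(t) = 9·exp(-t/2). En utilisant x(t) = 9·exp(-t/2) et en substituant t = 2*log(2), nous trouvons x = 9/2.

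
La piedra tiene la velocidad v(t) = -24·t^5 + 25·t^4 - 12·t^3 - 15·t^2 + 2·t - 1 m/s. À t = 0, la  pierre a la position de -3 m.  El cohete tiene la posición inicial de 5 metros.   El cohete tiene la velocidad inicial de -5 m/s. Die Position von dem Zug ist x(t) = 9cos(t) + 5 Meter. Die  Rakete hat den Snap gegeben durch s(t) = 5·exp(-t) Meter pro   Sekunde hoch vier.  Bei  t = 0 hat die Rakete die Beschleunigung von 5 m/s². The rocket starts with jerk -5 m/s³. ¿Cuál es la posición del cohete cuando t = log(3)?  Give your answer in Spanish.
Para resolver esto, necesitamos tomar 4 integrales de nuestra ecuación del snap s(t) = 5·exp(-t). Integrando el snap y usando la condición inicial j(0) = -5, obtenemos j(t) = -5·exp(-t). La antiderivada de la sacudida es la aceleración. Usando a(0) = 5, obtenemos a(t) = 5·exp(-t). Tomando ∫a(t)dt y aplicando v(0) = -5, encontramos v(t) = -5·exp(-t). La integral de la velocidad es la posición. Usando x(0) = 5, obtenemos x(t) = 5·exp(-t). Usando x(t) = 5·exp(-t) y sustituyendo t = log(3), encontramos x = 5/3.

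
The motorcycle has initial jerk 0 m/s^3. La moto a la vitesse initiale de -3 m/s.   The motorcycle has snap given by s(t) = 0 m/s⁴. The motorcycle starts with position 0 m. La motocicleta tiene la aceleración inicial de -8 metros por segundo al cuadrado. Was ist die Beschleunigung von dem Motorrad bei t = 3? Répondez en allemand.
Wir müssen die Stammfunktion unserer Gleichung für den Snap s(t) = 0 2-mal finden. Das Integral von dem Snap, mit j(0) = 0, ergibt den Ruck: j(t) = 0. Die Stammfunktion von dem Ruck, mit a(0) = -8, ergibt die Beschleunigung: a(t) = -8. Mit a(t) = -8 und Einsetzen von t = 3, finden wir a = -8.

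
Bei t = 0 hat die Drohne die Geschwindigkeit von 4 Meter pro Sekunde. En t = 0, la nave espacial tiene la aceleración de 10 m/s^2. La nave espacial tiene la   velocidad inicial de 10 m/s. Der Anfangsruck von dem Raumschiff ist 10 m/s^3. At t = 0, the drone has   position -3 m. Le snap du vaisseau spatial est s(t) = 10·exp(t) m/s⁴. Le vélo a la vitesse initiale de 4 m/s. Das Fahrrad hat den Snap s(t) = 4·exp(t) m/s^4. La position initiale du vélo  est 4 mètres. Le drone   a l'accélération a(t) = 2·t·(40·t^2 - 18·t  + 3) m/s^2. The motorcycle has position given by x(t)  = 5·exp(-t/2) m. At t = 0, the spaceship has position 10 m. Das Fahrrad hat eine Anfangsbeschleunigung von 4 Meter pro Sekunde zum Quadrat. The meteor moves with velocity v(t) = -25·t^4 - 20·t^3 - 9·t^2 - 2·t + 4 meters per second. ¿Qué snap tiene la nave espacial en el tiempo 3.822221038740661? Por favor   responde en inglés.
We have snap s(t) = 10·exp(t). Substituting t = 3.822221038740661: s(3.822221038740661) = 457.056096006675.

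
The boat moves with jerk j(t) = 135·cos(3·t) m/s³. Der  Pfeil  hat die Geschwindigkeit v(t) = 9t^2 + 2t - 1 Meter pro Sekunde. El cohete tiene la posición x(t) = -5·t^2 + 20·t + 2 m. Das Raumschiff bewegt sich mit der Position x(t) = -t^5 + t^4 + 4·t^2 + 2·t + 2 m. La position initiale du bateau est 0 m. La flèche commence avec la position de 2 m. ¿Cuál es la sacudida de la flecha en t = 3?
Partiendo de la velocidad v(t) = 9·t^2 + 2·t - 1, tomamos 2 derivadas. Tomando d/dt de v(t), encontramos a(t) = 18·t + 2. Tomando d/dt de a(t), encontramos j(t) = 18. Usando j(t) = 18 y sustituyendo t = 3, encontramos j = 18.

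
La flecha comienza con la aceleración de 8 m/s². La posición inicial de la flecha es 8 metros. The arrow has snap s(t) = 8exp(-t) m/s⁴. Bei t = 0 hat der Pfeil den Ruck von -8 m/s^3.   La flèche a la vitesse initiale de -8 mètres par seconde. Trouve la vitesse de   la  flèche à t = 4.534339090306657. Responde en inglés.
We must find the antiderivative of our snap equation s(t) = 8·exp(-t) 3 times. The integral of snap, with j(0) = -8, gives jerk: j(t) = -8·exp(-t). The integral of jerk is acceleration. Using a(0) = 8, we get a(t) = 8·exp(-t). Finding the integral of a(t) and using v(0) = -8: v(t) = -8·exp(-t). Using v(t) = -8·exp(-t) and substituting t = 4.534339090306657, we find v = -0.0858719926940829.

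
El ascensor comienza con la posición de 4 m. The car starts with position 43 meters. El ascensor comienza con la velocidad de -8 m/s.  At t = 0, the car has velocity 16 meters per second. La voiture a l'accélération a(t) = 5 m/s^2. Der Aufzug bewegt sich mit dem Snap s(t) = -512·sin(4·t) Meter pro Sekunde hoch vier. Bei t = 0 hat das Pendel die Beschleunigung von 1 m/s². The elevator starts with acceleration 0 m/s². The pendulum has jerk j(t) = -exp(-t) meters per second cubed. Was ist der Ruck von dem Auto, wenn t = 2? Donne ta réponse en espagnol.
Partiendo de la aceleración a(t) = 5, tomamos 1 derivada. Tomando d/dt de a(t), encontramos j(t) = 0. Usando j(t) = 0 y sustituyendo t = 2, encontramos j = 0.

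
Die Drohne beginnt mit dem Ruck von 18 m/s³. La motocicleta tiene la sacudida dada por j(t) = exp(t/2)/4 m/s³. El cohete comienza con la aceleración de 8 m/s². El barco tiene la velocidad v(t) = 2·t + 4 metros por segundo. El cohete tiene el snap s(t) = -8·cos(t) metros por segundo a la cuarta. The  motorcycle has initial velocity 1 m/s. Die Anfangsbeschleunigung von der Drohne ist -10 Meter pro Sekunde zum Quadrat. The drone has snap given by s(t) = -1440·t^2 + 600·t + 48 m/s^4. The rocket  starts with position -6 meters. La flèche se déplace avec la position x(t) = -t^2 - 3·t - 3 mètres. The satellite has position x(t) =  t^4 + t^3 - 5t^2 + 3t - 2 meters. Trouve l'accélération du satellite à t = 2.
Pour résoudre ceci, nous devons prendre 2 dérivées de notre équation de la position x(t) = t^4 + t^3 - 5·t^2 + 3·t - 2. En dérivant la position, nous obtenons la vitesse: v(t) = 4·t^3 + 3·t^2 - 10·t + 3. En prenant d/dt de v(t), nous trouvons a(t) = 12·t^2 + 6·t - 10. En utilisant a(t) = 12·t^2 + 6·t - 10 et en substituant t = 2, nous trouvons a = 50.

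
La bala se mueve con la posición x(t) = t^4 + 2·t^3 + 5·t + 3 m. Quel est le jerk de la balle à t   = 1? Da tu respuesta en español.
Partiendo de la posición x(t) = t^4 + 2·t^3 + 5·t + 3, tomamos 3 derivadas. Tomando d/dt de x(t), encontramos v(t) = 4·t^3 + 6·t^2 + 5. Derivando la velocidad, obtenemos la aceleración: a(t) = 12·t^2 + 12·t. Derivando la aceleración, obtenemos la sacudida: j(t) = 24·t + 12. De la ecuación de la sacudida j(t) = 24·t + 12, sustituimos t = 1 para obtener j = 36.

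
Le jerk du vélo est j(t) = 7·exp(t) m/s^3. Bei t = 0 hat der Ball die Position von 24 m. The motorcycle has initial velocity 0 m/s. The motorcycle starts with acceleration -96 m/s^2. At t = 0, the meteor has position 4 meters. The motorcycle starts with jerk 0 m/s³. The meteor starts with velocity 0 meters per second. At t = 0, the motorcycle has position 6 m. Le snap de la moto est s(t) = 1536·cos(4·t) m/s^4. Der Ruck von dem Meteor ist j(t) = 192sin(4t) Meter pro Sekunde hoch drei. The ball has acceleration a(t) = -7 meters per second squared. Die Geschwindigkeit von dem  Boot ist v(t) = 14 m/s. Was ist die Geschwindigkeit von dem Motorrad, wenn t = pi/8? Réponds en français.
Nous devons trouver l'intégrale de notre équation du snap s(t) = 1536·cos(4·t) 3 fois. En prenant ∫s(t)dt et en appliquant j(0) = 0, nous trouvons j(t) = 384·sin(4·t). L'intégrale du jerk, avec a(0) = -96, donne l'accélération: a(t) = -96·cos(4·t). L'intégrale de l'accélération, avec v(0) = 0, donne la vitesse: v(t) = -24·sin(4·t). De l'équation de la vitesse v(t) = -24·sin(4·t), nous substituons t = pi/8 pour obtenir v = -24.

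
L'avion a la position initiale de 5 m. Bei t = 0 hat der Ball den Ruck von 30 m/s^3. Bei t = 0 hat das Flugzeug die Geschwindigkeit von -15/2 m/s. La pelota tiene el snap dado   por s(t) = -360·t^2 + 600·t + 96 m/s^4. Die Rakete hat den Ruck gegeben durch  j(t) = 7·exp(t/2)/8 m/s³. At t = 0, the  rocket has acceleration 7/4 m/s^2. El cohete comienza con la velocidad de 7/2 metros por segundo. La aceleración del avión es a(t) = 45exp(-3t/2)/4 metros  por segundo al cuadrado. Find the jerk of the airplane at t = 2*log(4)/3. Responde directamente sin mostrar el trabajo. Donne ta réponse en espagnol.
En t = 2*log(4)/3, j = -135/32.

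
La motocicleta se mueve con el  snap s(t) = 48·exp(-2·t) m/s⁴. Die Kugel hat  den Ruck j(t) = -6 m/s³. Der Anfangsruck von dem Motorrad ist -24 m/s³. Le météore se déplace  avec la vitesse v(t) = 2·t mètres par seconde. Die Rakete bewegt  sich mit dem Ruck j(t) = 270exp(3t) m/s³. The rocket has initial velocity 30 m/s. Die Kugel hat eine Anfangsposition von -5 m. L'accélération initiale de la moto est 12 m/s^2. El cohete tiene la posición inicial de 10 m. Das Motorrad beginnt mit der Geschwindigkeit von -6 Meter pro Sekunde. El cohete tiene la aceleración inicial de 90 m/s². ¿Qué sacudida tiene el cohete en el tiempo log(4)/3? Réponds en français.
De l'équation du jerk j(t) = 270·exp(3·t), nous substituons t = log(4)/3 pour obtenir j = 1080.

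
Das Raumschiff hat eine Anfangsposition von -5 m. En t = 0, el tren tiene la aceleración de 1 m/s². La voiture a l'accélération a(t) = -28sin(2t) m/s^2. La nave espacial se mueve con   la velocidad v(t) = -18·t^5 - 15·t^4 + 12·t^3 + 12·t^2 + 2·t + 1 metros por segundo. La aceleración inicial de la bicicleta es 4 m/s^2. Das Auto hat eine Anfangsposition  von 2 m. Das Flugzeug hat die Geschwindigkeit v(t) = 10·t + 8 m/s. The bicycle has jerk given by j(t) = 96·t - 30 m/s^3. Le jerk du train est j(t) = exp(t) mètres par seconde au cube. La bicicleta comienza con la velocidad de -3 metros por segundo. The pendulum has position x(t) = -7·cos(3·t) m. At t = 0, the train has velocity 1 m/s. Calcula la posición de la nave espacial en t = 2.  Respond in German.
Wir müssen die Stammfunktion unserer Gleichung für die Geschwindigkeit v(t) = -18·t^5 - 15·t^4 + 12·t^3 + 12·t^2 + 2·t + 1 1-mal finden. Durch Integration von der Geschwindigkeit und Verwendung der Anfangsbedingung x(0) = -5, erhalten wir x(t) = -3·t^6 - 3·t^5 + 3·t^4 + 4·t^3 + t^2 + t - 5. Aus der Gleichung für die Position x(t) = -3·t^6 - 3·t^5 + 3·t^4 + 4·t^3 + t^2 + t - 5, setzen wir t = 2 ein und erhalten x = -207.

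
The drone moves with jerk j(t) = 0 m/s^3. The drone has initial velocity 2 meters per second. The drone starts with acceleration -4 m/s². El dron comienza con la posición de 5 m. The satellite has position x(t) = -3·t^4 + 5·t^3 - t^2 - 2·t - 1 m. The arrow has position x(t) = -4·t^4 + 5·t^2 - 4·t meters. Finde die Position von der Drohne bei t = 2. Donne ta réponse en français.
Nous devons intégrer notre équation du jerk j(t) = 0 3 fois. L'intégrale du jerk, avec a(0) = -4, donne l'accélération: a(t) = -4. En intégrant l'accélération et en utilisant la condition initiale v(0) = 2, nous obtenons v(t) = 2 - 4·t. En prenant ∫v(t)dt et en appliquant x(0) = 5, nous trouvons x(t) = -2·t^2 + 2·t + 5. De l'équation de la position x(t) = -2·t^2 + 2·t + 5, nous substituons t = 2 pour obtenir x = 1.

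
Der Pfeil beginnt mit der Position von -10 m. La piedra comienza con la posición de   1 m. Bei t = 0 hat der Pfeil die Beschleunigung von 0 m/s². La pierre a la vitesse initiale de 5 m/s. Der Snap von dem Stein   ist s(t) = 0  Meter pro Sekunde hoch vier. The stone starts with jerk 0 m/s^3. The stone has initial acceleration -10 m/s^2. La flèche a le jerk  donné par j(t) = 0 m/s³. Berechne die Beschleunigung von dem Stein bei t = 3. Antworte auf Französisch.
Nous devons trouver l'intégrale de notre équation du snap s(t) = 0 2 fois. En prenant ∫s(t)dt et en appliquant j(0) = 0, nous trouvons j(t) = 0. En prenant ∫j(t)dt et en appliquant a(0) = -10, nous trouvons a(t) = -10. Nous avons l'accélération a(t) = -10. En substituant t = 3: a(3) = -10.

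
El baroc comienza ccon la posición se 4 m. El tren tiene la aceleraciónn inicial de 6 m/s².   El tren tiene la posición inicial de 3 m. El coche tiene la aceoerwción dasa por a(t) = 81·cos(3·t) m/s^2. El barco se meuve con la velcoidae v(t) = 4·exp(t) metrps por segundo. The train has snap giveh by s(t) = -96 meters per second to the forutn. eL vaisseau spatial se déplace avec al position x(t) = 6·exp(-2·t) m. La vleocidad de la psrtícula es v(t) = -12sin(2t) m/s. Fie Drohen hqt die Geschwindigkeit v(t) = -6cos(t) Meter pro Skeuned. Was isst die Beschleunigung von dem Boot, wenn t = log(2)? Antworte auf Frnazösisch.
Nous devons dériver notre équation de la vitesse v(t) = 4·exp(t) 1 fois. En prenant d/dt de v(t), nous trouvons a(t) = 4·exp(t). En utilisant a(t) = 4·exp(t) et en substituant t = log(2), nous trouvons a = 8.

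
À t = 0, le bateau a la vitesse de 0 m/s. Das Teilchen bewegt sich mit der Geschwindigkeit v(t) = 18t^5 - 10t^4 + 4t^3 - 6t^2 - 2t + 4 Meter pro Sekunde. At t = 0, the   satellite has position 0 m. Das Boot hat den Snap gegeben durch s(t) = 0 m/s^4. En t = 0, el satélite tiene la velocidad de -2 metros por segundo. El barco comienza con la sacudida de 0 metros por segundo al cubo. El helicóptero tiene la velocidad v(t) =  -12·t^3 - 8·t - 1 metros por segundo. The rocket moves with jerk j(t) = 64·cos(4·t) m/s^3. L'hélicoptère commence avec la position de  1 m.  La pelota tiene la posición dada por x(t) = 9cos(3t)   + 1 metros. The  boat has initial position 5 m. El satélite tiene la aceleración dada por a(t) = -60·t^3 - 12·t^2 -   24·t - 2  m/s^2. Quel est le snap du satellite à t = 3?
Nous devons dériver notre équation de l'accélération a(t) = -60·t^3 - 12·t^2 - 24·t - 2 2 fois. La dérivée de l'accélération donne le jerk: j(t) = -180·t^2 - 24·t - 24. En dérivant le jerk, nous obtenons le snap: s(t) = -360·t - 24. En utilisant s(t) = -360·t - 24 et en substituant t = 3, nous trouvons s = -1104.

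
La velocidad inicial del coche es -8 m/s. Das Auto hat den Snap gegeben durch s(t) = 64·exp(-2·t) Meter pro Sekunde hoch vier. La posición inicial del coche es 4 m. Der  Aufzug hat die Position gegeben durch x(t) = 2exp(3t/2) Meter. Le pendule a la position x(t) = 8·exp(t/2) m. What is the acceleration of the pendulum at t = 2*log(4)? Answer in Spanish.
Debemos derivar nuestra ecuación de la posición x(t) = 8·exp(t/2) 2 veces. La derivada de la posición da la velocidad: v(t) = 4·exp(t/2). Derivando la velocidad, obtenemos la aceleración: a(t) = 2·exp(t/2). De la ecuación de la aceleración a(t) = 2·exp(t/2), sustituimos t = 2*log(4) para obtener a = 8.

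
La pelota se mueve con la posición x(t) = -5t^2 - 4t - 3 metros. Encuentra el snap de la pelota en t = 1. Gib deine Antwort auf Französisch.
Pour résoudre ceci, nous devons prendre 4 dérivées de notre équation de la position x(t) = -5·t^2 - 4·t - 3. En dérivant la position, nous obtenons la vitesse: v(t) = -10·t - 4. La dérivée de la vitesse donne l'accélération: a(t) = -10. En prenant d/dt de a(t), nous trouvons j(t) = 0. En dérivant le jerk, nous obtenons le snap: s(t) = 0. Nous avons le snap s(t) = 0. En substituant t = 1: s(1) = 0.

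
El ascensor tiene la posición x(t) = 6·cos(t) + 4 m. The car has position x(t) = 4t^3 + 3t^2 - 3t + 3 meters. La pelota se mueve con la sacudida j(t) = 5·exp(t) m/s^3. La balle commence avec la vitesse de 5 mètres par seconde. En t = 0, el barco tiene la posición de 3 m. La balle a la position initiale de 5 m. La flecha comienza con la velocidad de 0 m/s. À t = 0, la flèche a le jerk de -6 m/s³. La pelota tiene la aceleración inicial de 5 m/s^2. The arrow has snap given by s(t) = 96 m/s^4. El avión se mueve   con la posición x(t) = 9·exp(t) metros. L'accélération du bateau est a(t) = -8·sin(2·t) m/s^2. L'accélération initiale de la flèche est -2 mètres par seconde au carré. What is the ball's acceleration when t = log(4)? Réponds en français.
Nous devons intégrer notre équation du jerk j(t) = 5·exp(t) 1 fois. La primitive du jerk est l'accélération. En utilisant a(0) = 5, nous obtenons a(t) = 5·exp(t). En utilisant a(t) = 5·exp(t) et en substituant t = log(4), nous trouvons a = 20.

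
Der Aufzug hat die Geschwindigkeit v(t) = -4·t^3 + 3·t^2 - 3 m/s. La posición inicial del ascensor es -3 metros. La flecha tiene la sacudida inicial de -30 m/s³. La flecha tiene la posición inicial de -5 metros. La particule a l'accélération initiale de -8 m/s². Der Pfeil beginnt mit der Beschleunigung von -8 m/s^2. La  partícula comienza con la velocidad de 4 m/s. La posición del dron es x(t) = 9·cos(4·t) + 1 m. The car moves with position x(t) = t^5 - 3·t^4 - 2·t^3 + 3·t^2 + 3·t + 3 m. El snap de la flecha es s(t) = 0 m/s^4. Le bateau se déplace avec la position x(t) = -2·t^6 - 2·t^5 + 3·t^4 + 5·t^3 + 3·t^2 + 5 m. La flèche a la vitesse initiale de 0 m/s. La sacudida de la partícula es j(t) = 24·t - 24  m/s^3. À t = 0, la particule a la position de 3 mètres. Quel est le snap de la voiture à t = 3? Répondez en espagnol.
Para resolver esto, necesitamos tomar 4 derivadas de nuestra ecuación de la posición x(t) = t^5 - 3·t^4 - 2·t^3 + 3·t^2 + 3·t + 3. La derivada de la posición da la velocidad: v(t) = 5·t^4 - 12·t^3 - 6·t^2 + 6·t + 3. Tomando d/dt de v(t), encontramos a(t) = 20·t^3 - 36·t^2 - 12·t + 6. Derivando la aceleración, obtenemos la sacudida: j(t) = 60·t^2 - 72·t - 12. Derivando la sacudida, obtenemos el snap: s(t) = 120·t - 72. Usando s(t) = 120·t - 72 y sustituyendo t = 3, encontramos s = 288.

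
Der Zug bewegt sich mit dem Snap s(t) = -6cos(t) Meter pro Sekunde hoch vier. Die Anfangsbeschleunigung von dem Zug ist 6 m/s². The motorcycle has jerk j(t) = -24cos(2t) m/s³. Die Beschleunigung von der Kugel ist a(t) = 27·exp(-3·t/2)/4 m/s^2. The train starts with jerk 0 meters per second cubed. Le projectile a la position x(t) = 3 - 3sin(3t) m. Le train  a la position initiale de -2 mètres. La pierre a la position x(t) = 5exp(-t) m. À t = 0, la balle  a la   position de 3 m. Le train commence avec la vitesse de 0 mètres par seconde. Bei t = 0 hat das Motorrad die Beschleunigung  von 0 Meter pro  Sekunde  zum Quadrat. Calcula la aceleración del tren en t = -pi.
Partiendo del snap s(t) = -6·cos(t), tomamos 2 integrales. La integral del snap es la sacudida. Usando j(0) = 0, obtenemos j(t) = -6·sin(t). La integral de la sacudida, con a(0) = 6, da la aceleración: a(t) = 6·cos(t). Usando a(t) = 6·cos(t) y sustituyendo t = -pi, encontramos a = -6.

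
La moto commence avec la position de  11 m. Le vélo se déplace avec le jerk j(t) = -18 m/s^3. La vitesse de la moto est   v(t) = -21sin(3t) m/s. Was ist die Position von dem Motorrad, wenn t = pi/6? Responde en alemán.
Wir müssen unsere Gleichung für die Geschwindigkeit v(t) = -21·sin(3·t) 1-mal integrieren. Mit ∫v(t)dt und Anwendung von x(0) = 11, finden wir x(t) = 7·cos(3·t) + 4. Aus der Gleichung für die Position x(t) = 7·cos(3·t) + 4, setzen wir t = pi/6 ein und erhalten x = 4.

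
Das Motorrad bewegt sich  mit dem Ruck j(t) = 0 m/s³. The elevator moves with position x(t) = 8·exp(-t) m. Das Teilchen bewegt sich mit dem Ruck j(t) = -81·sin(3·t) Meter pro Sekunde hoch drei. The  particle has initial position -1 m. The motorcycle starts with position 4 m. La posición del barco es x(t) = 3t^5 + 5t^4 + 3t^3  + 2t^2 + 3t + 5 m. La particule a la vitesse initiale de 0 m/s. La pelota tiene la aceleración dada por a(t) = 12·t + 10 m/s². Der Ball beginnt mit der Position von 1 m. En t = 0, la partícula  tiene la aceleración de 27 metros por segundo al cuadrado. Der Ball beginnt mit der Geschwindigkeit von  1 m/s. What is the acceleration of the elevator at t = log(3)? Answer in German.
Um dies zu lösen, müssen wir 2 Ableitungen unserer Gleichung für die Position x(t) = 8·exp(-t) nehmen. Mit d/dt von x(t) finden wir v(t) = -8·exp(-t). Mit d/dt von v(t) finden wir a(t) = 8·exp(-t). Wir haben die Beschleunigung a(t) = 8·exp(-t). Durch Einsetzen von t = log(3): a(log(3)) = 8/3.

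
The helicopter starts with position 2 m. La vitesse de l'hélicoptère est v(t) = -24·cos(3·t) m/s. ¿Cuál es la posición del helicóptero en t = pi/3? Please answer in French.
Nous devons intégrer notre équation de la vitesse v(t) = -24·cos(3·t) 1 fois. L'intégrale de la vitesse est la position. En utilisant x(0) = 2, nous obtenons x(t) = 2 - 8·sin(3·t). De l'équation de la position x(t) = 2 - 8·sin(3·t), nous substituons t = pi/3 pour obtenir x = 2.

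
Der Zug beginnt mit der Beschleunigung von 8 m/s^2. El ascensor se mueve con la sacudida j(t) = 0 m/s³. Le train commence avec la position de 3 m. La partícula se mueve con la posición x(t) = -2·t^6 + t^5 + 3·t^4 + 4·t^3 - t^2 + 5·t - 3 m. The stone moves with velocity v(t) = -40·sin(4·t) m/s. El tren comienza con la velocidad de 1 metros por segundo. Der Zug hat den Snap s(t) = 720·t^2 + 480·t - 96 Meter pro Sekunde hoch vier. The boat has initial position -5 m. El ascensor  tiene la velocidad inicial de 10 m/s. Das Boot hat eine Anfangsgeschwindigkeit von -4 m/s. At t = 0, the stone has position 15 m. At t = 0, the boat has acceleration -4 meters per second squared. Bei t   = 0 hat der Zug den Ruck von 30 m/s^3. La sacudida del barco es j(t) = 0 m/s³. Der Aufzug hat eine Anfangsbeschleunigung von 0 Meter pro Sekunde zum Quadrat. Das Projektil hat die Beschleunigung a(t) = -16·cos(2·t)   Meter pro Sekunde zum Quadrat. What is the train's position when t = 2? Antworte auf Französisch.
Nous devons trouver la primitive de notre équation du snap s(t) = 720·t^2 + 480·t - 96 4 fois. En intégrant le snap et en utilisant la condition initiale j(0) = 30, nous obtenons j(t) = 240·t^3 + 240·t^2 - 96·t + 30. En intégrant le jerk et en utilisant la condition initiale a(0) = 8, nous obtenons a(t) = 60·t^4 + 80·t^3 - 48·t^2 + 30·t + 8. En intégrant l'accélération et en utilisant la condition initiale v(0) = 1, nous obtenons v(t) = 12·t^5 + 20·t^4 - 16·t^3 + 15·t^2 + 8·t + 1. La primitive de la vitesse est la position. En utilisant x(0) = 3, nous obtenons x(t) = 2·t^6 + 4·t^5 - 4·t^4 + 5·t^3 + 4·t^2 + t + 3. En utilisant x(t) = 2·t^6 + 4·t^5 - 4·t^4 + 5·t^3 + 4·t^2 + t + 3 et en substituant t = 2, nous trouvons x = 253.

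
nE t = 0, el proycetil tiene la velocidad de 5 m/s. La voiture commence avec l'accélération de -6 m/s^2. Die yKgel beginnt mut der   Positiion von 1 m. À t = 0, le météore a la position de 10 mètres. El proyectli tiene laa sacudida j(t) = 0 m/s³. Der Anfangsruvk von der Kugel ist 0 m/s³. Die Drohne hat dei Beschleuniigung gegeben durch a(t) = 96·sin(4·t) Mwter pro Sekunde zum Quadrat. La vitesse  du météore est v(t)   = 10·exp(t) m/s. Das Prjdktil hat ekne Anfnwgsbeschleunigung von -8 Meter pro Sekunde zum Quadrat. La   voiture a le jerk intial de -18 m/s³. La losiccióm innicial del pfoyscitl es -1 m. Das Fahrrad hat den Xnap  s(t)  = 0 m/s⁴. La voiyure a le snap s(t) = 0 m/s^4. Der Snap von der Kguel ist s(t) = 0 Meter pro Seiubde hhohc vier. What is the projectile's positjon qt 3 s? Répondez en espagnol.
Partiendo de la sacudida j(t) = 0, tomamos 3 antiderivadas. Integrando la sacudida y usando la condición inicial a(0) = -8, obtenemos a(t) = -8. La antiderivada de la aceleración es la velocidad. Usando v(0) = 5, obtenemos v(t) = 5 - 8·t. Tomando ∫v(t)dt y aplicando x(0) = -1, encontramos x(t) = -4·t^2 + 5·t - 1. De la ecuación de la posición x(t) = -4·t^2 + 5·t - 1, sustituimos t = 3 para obtener x = -22.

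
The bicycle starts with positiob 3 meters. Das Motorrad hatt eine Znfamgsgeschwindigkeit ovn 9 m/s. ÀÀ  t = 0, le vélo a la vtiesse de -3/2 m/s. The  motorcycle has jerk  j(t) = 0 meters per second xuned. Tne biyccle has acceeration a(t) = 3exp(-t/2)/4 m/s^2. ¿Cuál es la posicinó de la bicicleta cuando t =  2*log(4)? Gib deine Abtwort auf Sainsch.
Para resolver esto, necesitamos tomar 2 integrales de nuestra ecuación de la aceleración a(t) = 3·exp(-t/2)/4. La integral de la aceleración es la velocidad. Usando v(0) = -3/2, obtenemos v(t) = -3·exp(-t/2)/2. Tomando ∫v(t)dt y aplicando x(0) = 3, encontramos x(t) = 3·exp(-t/2). Tenemos la posición x(t) = 3·exp(-t/2). Sustituyendo t = 2*log(4): x(2*log(4)) = 3/4.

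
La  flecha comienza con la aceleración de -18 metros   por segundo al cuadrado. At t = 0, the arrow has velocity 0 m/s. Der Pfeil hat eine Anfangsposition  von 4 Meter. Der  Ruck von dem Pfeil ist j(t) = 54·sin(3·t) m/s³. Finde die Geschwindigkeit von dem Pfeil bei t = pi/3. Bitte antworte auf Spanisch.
Debemos encontrar la integral de nuestra ecuación de la sacudida j(t) = 54·sin(3·t) 2 veces. La antiderivada de la sacudida, con a(0) = -18, da la aceleración: a(t) = -18·cos(3·t). La integral de la aceleración es la velocidad. Usando v(0) = 0, obtenemos v(t) = -6·sin(3·t). Usando v(t) = -6·sin(3·t) y sustituyendo t = pi/3, encontramos v = 0.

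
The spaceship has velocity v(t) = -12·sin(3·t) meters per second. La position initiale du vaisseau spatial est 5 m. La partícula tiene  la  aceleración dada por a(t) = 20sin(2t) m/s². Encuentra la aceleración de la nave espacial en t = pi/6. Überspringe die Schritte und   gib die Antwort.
En t = pi/6, a = 0.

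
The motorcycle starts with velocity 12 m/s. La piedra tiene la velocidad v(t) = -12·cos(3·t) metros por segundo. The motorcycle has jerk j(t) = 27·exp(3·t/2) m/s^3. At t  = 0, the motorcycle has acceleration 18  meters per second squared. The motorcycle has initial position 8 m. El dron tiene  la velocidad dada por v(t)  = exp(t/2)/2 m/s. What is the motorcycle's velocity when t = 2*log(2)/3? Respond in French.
Nous devons trouver l'intégrale de notre équation du jerk j(t) = 27·exp(3·t/2) 2 fois. En intégrant le jerk et en utilisant la condition initiale a(0) = 18, nous obtenons a(t) = 18·exp(3·t/2). En intégrant l'accélération et en utilisant la condition initiale v(0) = 12, nous obtenons v(t) = 12·exp(3·t/2). En utilisant v(t) = 12·exp(3·t/2) et en substituant t = 2*log(2)/3, nous trouvons v = 24.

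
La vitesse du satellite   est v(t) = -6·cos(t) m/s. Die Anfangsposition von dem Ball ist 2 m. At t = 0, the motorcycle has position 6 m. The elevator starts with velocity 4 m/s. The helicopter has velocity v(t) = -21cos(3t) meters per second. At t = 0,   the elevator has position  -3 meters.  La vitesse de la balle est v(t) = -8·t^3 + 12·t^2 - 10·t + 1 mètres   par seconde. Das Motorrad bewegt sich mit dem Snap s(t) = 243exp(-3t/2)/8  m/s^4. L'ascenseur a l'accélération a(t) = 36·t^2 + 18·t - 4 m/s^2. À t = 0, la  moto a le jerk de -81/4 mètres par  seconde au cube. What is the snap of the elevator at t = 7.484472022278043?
We must differentiate our acceleration equation a(t) = 36·t^2 + 18·t - 4 2 times. Taking d/dt of a(t), we find j(t) = 72·t + 18. Taking d/dt of j(t), we find s(t) = 72. Using s(t) = 72 and substituting t = 7.484472022278043, we find s = 72.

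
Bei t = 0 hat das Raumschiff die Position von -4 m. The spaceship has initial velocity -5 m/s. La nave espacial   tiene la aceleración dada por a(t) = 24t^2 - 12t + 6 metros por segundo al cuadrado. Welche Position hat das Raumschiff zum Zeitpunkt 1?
Wir müssen unsere Gleichung für die Beschleunigung a(t) = 24·t^2 - 12·t + 6 2-mal integrieren. Durch Integration von der Beschleunigung und Verwendung der Anfangsbedingung v(0) = -5, erhalten wir v(t) = 8·t^3 - 6·t^2 + 6·t - 5. Die Stammfunktion von der Geschwindigkeit ist die Position. Mit x(0) = -4 erhalten wir x(t) = 2·t^4 - 2·t^3 + 3·t^2 - 5·t - 4. Wir haben die Position x(t) = 2·t^4 - 2·t^3 + 3·t^2 - 5·t - 4. Durch Einsetzen von t = 1: x(1) = -6.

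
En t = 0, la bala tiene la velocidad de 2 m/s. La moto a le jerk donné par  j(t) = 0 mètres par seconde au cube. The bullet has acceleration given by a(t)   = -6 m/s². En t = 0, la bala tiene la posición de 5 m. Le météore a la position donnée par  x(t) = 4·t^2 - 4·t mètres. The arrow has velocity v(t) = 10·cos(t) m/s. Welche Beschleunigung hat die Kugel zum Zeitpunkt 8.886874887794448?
Wir haben die Beschleunigung a(t) = -6. Durch Einsetzen von t = 8.886874887794448: a(8.886874887794448) = -6.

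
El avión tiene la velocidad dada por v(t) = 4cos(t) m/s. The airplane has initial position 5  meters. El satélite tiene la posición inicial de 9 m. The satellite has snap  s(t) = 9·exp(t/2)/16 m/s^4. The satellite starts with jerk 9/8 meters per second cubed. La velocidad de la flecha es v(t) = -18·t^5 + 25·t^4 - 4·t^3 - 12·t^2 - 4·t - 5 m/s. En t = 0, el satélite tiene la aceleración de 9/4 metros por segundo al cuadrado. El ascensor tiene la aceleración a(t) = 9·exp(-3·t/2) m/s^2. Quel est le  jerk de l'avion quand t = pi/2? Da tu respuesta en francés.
En partant de la vitesse v(t) = 4·cos(t), nous prenons 2 dérivées. En dérivant la vitesse, nous obtenons l'accélération: a(t) = -4·sin(t). En prenant d/dt de a(t), nous trouvons j(t) = -4·cos(t). De l'équation du jerk j(t) = -4·cos(t), nous substituons t = pi/2 pour obtenir j = 0.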